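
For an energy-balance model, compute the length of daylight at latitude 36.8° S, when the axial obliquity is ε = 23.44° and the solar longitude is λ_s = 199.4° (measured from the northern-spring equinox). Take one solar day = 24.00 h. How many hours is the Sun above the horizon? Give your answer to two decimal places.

12.76 h

Solar declination: sin δ = sin ε · sin λ_s = sin 23.44° × sin 199.4° = -0.13213, so δ = -7.593°.
cos H₀ = −tan φ · tan δ = −tan(-36.8°) × tan(-7.593°) = -0.0997, so H₀ = 1.6707 rad = 95.72°.
Daylight = 2H₀/(2π) × 24.00 h = (1.6707/π) × 24.00 = 12.76 h.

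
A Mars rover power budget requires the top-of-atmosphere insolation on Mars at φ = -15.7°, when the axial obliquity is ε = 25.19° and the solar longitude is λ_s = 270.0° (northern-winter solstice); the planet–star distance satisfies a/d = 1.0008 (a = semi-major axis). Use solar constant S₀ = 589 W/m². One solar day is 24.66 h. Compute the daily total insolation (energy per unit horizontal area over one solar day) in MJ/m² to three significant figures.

Solar declination: sin δ = sin ε · sin λ_s = sin 25.19° × sin 270.0° = -0.42562, so δ = -25.190°.
cos H₀ = −tan(-15.7°) tan(-25.190°) = -0.1322, H₀ = 1.7034 rad.
Bracket: H₀ sin φ sin δ + cos φ cos δ sin H₀ = 1.7034×-0.27060×-0.42562 + 0.96269×0.90490×0.99122 = 0.196185 + 0.863490 = 1.059675.
Inverse-square distance factor (a/d)² = 1.0008² = 1.001601.
Q̄ = (S₀/π) × 1.001601 × [bracket] = (589/π) × 1.001601 × 1.059675 = 198.99 W/m².
Daily total = Q̄ × 24.66 h × 3600 s/h = 198.99 × 24.66 × 3600 / 10⁶ = 17.67 MJ/m².

17.7 MJ/m²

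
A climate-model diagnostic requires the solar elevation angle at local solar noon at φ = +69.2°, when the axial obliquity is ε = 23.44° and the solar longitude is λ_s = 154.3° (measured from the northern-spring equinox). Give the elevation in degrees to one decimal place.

Solar declination: sin δ = sin ε · sin λ_s = sin 23.44° × sin 154.3° = 0.17250, so δ = +9.933°.
At local noon the hour angle is zero, so the zenith angle equals |φ − δ| = |+69.2° − (+9.933°)| = 59.267°.
Elevation = 90° − 59.267° = 30.7°.

30.7°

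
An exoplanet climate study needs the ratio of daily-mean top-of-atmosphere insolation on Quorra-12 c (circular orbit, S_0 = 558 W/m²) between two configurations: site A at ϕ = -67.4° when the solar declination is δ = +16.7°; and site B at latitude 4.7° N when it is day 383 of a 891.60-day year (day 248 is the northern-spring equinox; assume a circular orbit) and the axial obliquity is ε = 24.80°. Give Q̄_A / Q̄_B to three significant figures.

— Configuration A (ϕ=-67.4°):
cos h₀ = −tan(-67.4°) tan(+16.700°) = 0.7207, h₀ = 0.7659 rad.
Bracket: h₀ sin ϕ sin δ + cos ϕ cos δ sin h₀ = 0.7659×-0.92321×0.28736 + 0.38430×0.95782×0.69321 = -0.203188 + 0.255164 = 0.051976.
Q̄ = (S_0/π) × [bracket] = (558/π) × 0.051976 = 9.2318 W/m².
— Configuration B (ϕ=+4.7°):
Solar longitude: L_s = 360° × (383 − 248)/891.60 = 54.509°.
sin δ = sin 24.80° × sin 54.509° = 0.34152, so δ = +19.969°.
cos h₀ = −tan(+4.7°) tan(+19.969°) = -0.0299, h₀ = 1.6007 rad.
Bracket: h₀ sin ϕ sin δ + cos ϕ cos δ sin h₀ = 1.6007×0.08194×0.34152 + 0.99664×0.93987×0.99955 = 0.044794 + 0.936291 = 0.981085.
Q̄ = (S_0/π) × [bracket] = (558/π) × 0.981085 = 174.26 W/m².
Ratio Q̄_A / Q̄_B = 9.2318 / 174.26 = 0.05298.

Q̄_A / Q̄_B ≈ 0.0530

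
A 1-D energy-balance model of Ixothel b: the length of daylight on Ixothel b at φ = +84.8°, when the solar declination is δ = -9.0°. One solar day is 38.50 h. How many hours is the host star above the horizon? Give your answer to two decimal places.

cos H₀ = −tan φ · tan δ = 1.7404 ≥ 1, so the host star never rises (polar night) and H₀ = 0.
Daylight = 2H₀/(2π) × 38.50 h = (0.0000/π) × 38.50 = 0.00 h.

0.00 h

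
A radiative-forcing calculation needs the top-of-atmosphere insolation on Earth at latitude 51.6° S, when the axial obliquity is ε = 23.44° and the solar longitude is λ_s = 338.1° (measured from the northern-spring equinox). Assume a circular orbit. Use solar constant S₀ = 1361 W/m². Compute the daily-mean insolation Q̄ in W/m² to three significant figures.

Solar declination: sin δ = sin ε · sin λ_s = sin 23.44° × sin 338.1° = -0.14837, so δ = -8.532°.
cos H₀ = −tan(-51.6°) tan(-8.532°) = -0.1893, H₀ = 1.7612 rad.
Bracket: H₀ sin φ sin δ + cos φ cos δ sin H₀ = 1.7612×-0.78369×-0.14837 + 0.62115×0.98893×0.98192 = 0.204785 + 0.603168 = 0.807953.
Q̄ = (S₀/π) × [bracket] = (1361/π) × 0.807953 = 350.0 W/m².

Q̄ ≈ 350 W/m²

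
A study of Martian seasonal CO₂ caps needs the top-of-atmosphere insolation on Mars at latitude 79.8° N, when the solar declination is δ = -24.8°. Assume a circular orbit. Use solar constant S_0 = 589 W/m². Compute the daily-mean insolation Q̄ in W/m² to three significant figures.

Q̄ ≈ 0.00 W/m²

cos h₀ = −tan(+79.8°) tan(-24.800°) = 2.5680 ≥ 1 ⇒ polar night, h₀ = 0 and Q̄ = 0.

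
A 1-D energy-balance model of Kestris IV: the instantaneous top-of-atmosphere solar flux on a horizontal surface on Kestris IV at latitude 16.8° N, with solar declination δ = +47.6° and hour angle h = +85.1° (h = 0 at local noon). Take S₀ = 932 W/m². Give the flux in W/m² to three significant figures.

250 W/m²

cos θ_z = sin φ sin δ + cos φ cos δ cos h = 0.213437 + 0.055139 = 0.268576.
Flux = S₀ · cos θ_z = 932 × 0.268576 = 250.3 W/m².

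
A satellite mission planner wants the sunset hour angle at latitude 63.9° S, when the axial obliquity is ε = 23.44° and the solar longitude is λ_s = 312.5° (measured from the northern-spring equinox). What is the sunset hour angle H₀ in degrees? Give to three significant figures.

Solar declination: sin δ = sin ε · sin λ_s = sin 23.44° × sin 312.5° = -0.29328, so δ = -17.054°.
cos H₀ = −tan φ · tan δ = −tan(-63.9°) × tan(-17.054°) = -0.6262, so H₀ = 2.2475 rad = 128.77°.

H₀ = 129°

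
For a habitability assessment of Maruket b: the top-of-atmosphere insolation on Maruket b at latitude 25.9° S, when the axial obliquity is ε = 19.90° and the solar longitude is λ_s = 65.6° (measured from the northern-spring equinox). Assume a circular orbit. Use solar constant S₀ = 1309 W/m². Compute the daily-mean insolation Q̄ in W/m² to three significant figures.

Q̄ ≈ 272 W/m²

Solar declination: sin δ = sin ε · sin λ_s = sin 19.90° × sin 65.6° = 0.30998, so δ = +18.058°.
cos H₀ = −tan(-25.9°) tan(+18.058°) = 0.1583, H₀ = 1.4118 rad.
Bracket: H₀ sin φ sin δ + cos φ cos δ sin H₀ = 1.4118×-0.43680×0.30998 + 0.89956×0.95074×0.98739 = -0.191157 + 0.844463 = 0.653306.
Q̄ = (S₀/π) × [bracket] = (1309/π) × 0.653306 = 272.2 W/m².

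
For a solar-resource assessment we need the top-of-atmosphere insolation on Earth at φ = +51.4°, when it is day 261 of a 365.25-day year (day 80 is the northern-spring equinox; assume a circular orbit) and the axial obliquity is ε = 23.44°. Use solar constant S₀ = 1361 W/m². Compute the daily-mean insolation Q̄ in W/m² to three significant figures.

Solar longitude: λ_s = 360° × (261 − 80)/365.25 = 178.398°.
sin δ = sin 23.44° × sin 178.398° = 0.01112, so δ = +0.637°.
cos H₀ = −tan(+51.4°) tan(+0.637°) = -0.0139, H₀ = 1.5847 rad.
Bracket: H₀ sin φ sin δ + cos φ cos δ sin H₀ = 1.5847×0.78152×0.01112 + 0.62388×0.99994×0.99990 = 0.013772 + 0.623780 = 0.637552.
Q̄ = (S₀/π) × [bracket] = (1361/π) × 0.637552 = 276.2 W/m².

Q̄ ≈ 276 W/m²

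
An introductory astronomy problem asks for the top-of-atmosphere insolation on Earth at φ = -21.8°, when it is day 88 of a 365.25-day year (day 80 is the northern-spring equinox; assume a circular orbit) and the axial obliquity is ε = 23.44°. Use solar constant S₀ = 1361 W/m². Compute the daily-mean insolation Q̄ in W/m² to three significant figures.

Q̄ ≈ 388 W/m²

Solar longitude: λ_s = 360° × (88 − 80)/365.25 = 7.885°.
sin δ = sin 23.44° × sin 7.885° = 0.05457, so δ = +3.128°.
cos H₀ = −tan(-21.8°) tan(+3.128°) = 0.0219, H₀ = 1.5489 rad.
Bracket: H₀ sin φ sin δ + cos φ cos δ sin H₀ = 1.5489×-0.37137×0.05457 + 0.92849×0.99851×0.99976 = -0.031389 + 0.926884 = 0.895495.
Q̄ = (S₀/π) × [bracket] = (1361/π) × 0.895495 = 387.9 W/m².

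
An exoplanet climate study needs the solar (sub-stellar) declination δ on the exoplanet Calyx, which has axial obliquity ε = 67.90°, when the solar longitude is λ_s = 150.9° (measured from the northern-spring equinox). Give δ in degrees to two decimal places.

δ = +26.78°

sin δ = sin ε · sin λ_s = sin 67.90° × sin 150.9° = 0.450604.
δ = arcsin(0.450604) = +26.78°.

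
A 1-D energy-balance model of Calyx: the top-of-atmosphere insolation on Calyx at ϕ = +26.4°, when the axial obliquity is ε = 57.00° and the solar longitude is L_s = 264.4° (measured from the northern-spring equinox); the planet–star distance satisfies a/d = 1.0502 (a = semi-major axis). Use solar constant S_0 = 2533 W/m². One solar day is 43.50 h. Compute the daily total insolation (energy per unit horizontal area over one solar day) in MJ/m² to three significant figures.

8.09 MJ/m²

Solar declination: sin δ = sin ε · sin L_s = sin 57.00° × sin 264.4° = -0.83467, so δ = -56.581°.
cos h₀ = −tan(+26.4°) tan(-56.581°) = 0.7523, h₀ = 0.7192 rad.
Bracket: h₀ sin ϕ sin δ + cos ϕ cos δ sin h₀ = 0.7192×0.44464×-0.83467 + 0.89571×0.55075×0.65882 = -0.266915 + 0.325004 = 0.058089.
Inverse-square distance factor (a/d)² = 1.0502² = 1.102920.
Q̄ = (S_0/π) × 1.102920 × [bracket] = (2533/π) × 1.102920 × 0.058089 = 51.656 W/m².
Daily total = Q̄ × 43.50 h × 3600 s/h = 51.656 × 43.50 × 3600 / 10⁶ = 8.089 MJ/m².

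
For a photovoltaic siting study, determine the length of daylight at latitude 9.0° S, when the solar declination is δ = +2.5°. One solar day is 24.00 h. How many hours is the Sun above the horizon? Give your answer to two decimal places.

11.95 h

cos H₀ = −tan φ · tan δ = −tan(-9.0°) × tan(+2.500°) = 0.0069, so H₀ = 1.5639 rad = 89.60°.
Daylight = 2H₀/(2π) × 24.00 h = (1.5639/π) × 24.00 = 11.95 h.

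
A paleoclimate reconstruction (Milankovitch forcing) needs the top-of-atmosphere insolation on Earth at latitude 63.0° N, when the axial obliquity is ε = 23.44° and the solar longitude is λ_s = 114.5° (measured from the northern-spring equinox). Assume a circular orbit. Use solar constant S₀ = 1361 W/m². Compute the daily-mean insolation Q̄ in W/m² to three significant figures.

Q̄ ≈ 459 W/m²

Solar declination: sin δ = sin ε · sin λ_s = sin 23.44° × sin 114.5° = 0.36197, so δ = +21.221°.
cos H₀ = −tan(+63.0°) tan(+21.221°) = -0.7621, H₀ = 2.4373 rad.
Bracket: H₀ sin φ sin δ + cos φ cos δ sin H₀ = 2.4373×0.89101×0.36197 + 0.45399×0.93219×0.64747 = 0.786075 + 0.274013 = 1.060088.
Q̄ = (S₀/π) × [bracket] = (1361/π) × 1.060088 = 459.3 W/m².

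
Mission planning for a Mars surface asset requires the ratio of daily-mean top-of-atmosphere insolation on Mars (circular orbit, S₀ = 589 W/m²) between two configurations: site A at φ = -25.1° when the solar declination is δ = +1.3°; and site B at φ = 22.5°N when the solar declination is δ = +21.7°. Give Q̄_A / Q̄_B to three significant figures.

— Configuration A (φ=-25.1°):
cos H₀ = −tan(-25.1°) tan(+1.300°) = 0.0106, H₀ = 1.5602 rad.
Bracket: H₀ sin φ sin δ + cos φ cos δ sin H₀ = 1.5602×-0.42420×0.02269 + 0.90557×0.99974×0.99994 = -0.015017 + 0.905280 = 0.890263.
Q̄ = (S₀/π) × [bracket] = (589/π) × 0.890263 = 166.91 W/m².
— Configuration B (φ=+22.5°):
cos H₀ = −tan(+22.5°) tan(+21.700°) = -0.1648, H₀ = 1.7364 rad.
Bracket: H₀ sin φ sin δ + cos φ cos δ sin H₀ = 1.7364×0.38268×0.36975 + 0.92388×0.92913×0.98632 = 0.245694 + 0.846662 = 1.092356.
Q̄ = (S₀/π) × [bracket] = (589/π) × 1.092356 = 204.80 W/m².
Ratio Q̄_A / Q̄_B = 166.91 / 204.80 = 0.8150.

Q̄_A / Q̄_B ≈ 0.815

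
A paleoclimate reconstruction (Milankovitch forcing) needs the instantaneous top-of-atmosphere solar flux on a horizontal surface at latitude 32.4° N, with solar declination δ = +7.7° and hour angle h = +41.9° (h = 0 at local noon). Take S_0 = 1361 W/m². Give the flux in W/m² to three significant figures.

945 W/m²

cos θ_z = sin ϕ sin δ + cos ϕ cos δ cos h = 0.071793 + 0.622776 = 0.694569.
Flux = S_0 · cos θ_z = 1361 × 0.694569 = 945.3 W/m².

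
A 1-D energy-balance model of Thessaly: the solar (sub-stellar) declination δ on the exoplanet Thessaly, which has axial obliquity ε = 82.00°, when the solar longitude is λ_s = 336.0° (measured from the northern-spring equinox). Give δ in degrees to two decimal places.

sin δ = sin ε · sin λ_s = sin 82.00° × sin 336.0° = -0.402778.
δ = arcsin(-0.402778) = -23.75°.

δ = -23.75°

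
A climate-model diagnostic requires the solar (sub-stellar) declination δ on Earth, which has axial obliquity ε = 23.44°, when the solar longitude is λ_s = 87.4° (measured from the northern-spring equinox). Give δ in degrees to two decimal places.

sin δ = sin ε · sin λ_s = sin 23.44° × sin 87.4° = 0.397379.
δ = arcsin(0.397379) = +23.41°.

δ = +23.41°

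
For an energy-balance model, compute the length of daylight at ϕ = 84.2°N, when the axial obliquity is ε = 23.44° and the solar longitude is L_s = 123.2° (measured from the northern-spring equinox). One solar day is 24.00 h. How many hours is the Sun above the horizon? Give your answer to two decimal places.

24.00 h

Solar declination: sin δ = sin ε · sin L_s = sin 23.44° × sin 123.2° = 0.33286, so δ = +19.442°.
Sunrise equation: cos h₀ = −tan ϕ · tan δ = -3.4751 ≤ −1, so the Sun never sets (polar day) and h₀ = π.
Daylight = 2h₀/(2π) × 24.00 h = (3.1416/π) × 24.00 = 24.00 h.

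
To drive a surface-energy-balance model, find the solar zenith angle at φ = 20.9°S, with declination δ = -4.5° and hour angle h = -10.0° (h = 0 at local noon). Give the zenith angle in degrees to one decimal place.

θ_z = 19.1°

cos θ_z = sin φ sin δ + cos φ cos δ cos h = 0.027989 + 0.917176 = 0.945165.
θ_z = arccos(0.945165) = 19.1°.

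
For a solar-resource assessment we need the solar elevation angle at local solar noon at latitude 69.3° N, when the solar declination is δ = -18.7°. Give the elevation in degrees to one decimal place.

At local noon the hour angle is zero, so the zenith angle equals |ϕ − δ| = |+69.3° − (-18.700°)| = 88.000°.
Elevation = 90° − 88.000° = 2.0°.

2.0°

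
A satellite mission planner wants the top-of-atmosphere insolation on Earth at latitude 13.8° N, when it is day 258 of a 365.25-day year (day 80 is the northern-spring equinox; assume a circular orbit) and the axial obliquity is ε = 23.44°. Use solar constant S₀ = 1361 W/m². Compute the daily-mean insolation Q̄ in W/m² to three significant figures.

Q̄ ≈ 426 W/m²

Solar longitude: λ_s = 360° × (258 − 80)/365.25 = 175.441°.
sin δ = sin 23.44° × sin 175.441° = 0.03162, so δ = +1.812°.
cos H₀ = −tan(+13.8°) tan(+1.812°) = -0.0078, H₀ = 1.5786 rad.
Bracket: H₀ sin φ sin δ + cos φ cos δ sin H₀ = 1.5786×0.23853×0.03162 + 0.97113×0.99950×0.99997 = 0.011906 + 0.970615 = 0.982521.
Q̄ = (S₀/π) × [bracket] = (1361/π) × 0.982521 = 425.6 W/m².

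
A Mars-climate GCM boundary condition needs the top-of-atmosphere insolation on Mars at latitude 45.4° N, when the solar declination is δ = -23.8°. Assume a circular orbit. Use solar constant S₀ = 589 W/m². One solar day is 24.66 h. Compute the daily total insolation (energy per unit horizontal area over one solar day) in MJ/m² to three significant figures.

4.27 MJ/m²

cos H₀ = −tan(+45.4°) tan(-23.800°) = 0.4473, H₀ = 1.1071 rad.
Bracket: H₀ sin φ sin δ + cos φ cos δ sin H₀ = 1.1071×0.71203×-0.40355 + 0.70215×0.91496×0.89441 = -0.318114 + 0.574604 = 0.256490.
Q̄ = (S₀/π) × [bracket] = (589/π) × 0.256490 = 48.088 W/m².
Daily total = Q̄ × 24.66 h × 3600 s/h = 48.088 × 24.66 × 3600 / 10⁶ = 4.269 MJ/m².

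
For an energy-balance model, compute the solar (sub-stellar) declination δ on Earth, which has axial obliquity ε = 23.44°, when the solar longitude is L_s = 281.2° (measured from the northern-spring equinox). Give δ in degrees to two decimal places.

δ = -22.97°

sin δ = sin ε · sin L_s = sin 23.44° × sin 281.2° = -0.390213.
δ = arcsin(-0.390213) = -22.97°.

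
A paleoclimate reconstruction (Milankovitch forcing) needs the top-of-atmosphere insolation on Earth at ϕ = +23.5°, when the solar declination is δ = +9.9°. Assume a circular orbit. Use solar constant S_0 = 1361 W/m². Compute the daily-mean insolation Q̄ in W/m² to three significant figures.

Q̄ ≈ 439 W/m²

cos h₀ = −tan(+23.5°) tan(+9.900°) = -0.0759, h₀ = 1.6468 rad.
Bracket: h₀ sin ϕ sin δ + cos ϕ cos δ sin h₀ = 1.6468×0.39875×0.17193 + 0.91706×0.98511×0.99712 = 0.112900 + 0.900803 = 1.013703.
Q̄ = (S_0/π) × [bracket] = (1361/π) × 1.013703 = 439.2 W/m².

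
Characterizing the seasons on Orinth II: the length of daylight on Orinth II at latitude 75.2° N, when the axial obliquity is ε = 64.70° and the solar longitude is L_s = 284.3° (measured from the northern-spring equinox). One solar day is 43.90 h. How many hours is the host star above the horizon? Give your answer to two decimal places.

0.00 h

Solar declination: sin δ = sin ε · sin L_s = sin 64.70° × sin 284.3° = -0.87607, so δ = -61.172°.
cos h₀ = −tan ϕ · tan δ = 6.8766 ≥ 1, so the host star never rises (polar night) and h₀ = 0.
Daylight = 2h₀/(2π) × 43.90 h = (0.0000/π) × 43.90 = 0.00 h.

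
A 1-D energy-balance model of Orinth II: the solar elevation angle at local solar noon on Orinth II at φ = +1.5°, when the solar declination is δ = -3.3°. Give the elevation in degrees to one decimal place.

At local noon the hour angle is zero, so the zenith angle equals |φ − δ| = |+1.5° − (-3.300°)| = 4.800°.
Elevation = 90° − 4.800° = 85.2°.

85.2°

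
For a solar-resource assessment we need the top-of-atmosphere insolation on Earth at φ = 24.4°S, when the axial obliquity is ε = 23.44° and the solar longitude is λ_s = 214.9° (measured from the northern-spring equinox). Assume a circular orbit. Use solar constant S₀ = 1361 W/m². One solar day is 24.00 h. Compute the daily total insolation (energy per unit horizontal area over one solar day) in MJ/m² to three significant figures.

Solar declination: sin δ = sin ε · sin λ_s = sin 23.44° × sin 214.9° = -0.22759, so δ = -13.155°.
cos H₀ = −tan(-24.4°) tan(-13.155°) = -0.1060, H₀ = 1.6770 rad.
Bracket: H₀ sin φ sin δ + cos φ cos δ sin H₀ = 1.6770×-0.41310×-0.22759 + 0.91068×0.97376×0.99436 = 0.157667 + 0.881782 = 1.039449.
Q̄ = (S₀/π) × [bracket] = (1361/π) × 1.039449 = 450.31 W/m².
Daily total = Q̄ × 24.00 h × 3600 s/h = 450.31 × 24.00 × 3600 / 10⁶ = 38.91 MJ/m².

38.9 MJ/m²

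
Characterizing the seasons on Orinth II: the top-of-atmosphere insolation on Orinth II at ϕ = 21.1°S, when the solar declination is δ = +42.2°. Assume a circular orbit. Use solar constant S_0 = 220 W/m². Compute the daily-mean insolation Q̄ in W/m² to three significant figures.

cos h₀ = −tan(-21.1°) tan(+42.200°) = 0.3499, h₀ = 1.2133 rad.
Bracket: h₀ sin ϕ sin δ + cos ϕ cos δ sin h₀ = 1.2133×-0.36000×0.67172 + 0.93295×0.74080×0.93679 = -0.293399 + 0.647443 = 0.354044.
Q̄ = (S_0/π) × [bracket] = (220/π) × 0.354044 = 24.79 W/m².

Q̄ ≈ 24.8 W/m²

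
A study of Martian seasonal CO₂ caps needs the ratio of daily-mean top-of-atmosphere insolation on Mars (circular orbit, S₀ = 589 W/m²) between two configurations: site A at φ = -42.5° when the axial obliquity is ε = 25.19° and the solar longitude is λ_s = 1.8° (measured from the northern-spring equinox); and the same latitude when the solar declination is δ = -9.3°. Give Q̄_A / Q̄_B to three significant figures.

Q̄_A / Q̄_B ≈ 0.797

— Configuration A (φ=-42.5°):
Solar declination: sin δ = sin ε · sin λ_s = sin 25.19° × sin 1.8° = 0.01337, so δ = +0.766°.
cos H₀ = −tan(-42.5°) tan(+0.766°) = 0.0123, H₀ = 1.5585 rad.
Bracket: H₀ sin φ sin δ + cos φ cos δ sin H₀ = 1.5585×-0.67559×0.01337 + 0.73728×0.99991×0.99992 = -0.014077 + 0.737155 = 0.723078.
Q̄ = (S₀/π) × [bracket] = (589/π) × 0.723078 = 135.57 W/m².
— Configuration B (φ=-42.5°):
cos H₀ = −tan(-42.5°) tan(-9.300°) = -0.1501, H₀ = 1.7214 rad.
Bracket: H₀ sin φ sin δ + cos φ cos δ sin H₀ = 1.7214×-0.67559×-0.16160 + 0.73728×0.98686×0.98868 = 0.187934 + 0.719356 = 0.907290.
Q̄ = (S₀/π) × [bracket] = (589/π) × 0.907290 = 170.10 W/m².
Ratio Q̄_A / Q̄_B = 135.57 / 170.10 = 0.7970.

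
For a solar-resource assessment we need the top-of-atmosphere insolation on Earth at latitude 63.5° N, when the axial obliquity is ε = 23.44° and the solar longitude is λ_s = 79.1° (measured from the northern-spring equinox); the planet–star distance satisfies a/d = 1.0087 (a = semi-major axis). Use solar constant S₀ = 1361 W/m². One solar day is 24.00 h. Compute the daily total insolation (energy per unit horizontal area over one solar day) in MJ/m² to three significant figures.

42.7 MJ/m²

Solar declination: sin δ = sin ε · sin λ_s = sin 23.44° × sin 79.1° = 0.39061, so δ = +22.993°.
cos H₀ = −tan(+63.5°) tan(+22.993°) = -0.8511, H₀ = 2.5888 rad.
Bracket: H₀ sin φ sin δ + cos φ cos δ sin H₀ = 2.5888×0.89493×0.39061 + 0.44620×0.92056×0.52507 = 0.904963 + 0.215675 = 1.120638.
Inverse-square distance factor (a/d)² = 1.0087² = 1.017476.
Q̄ = (S₀/π) × 1.017476 × [bracket] = (1361/π) × 1.017476 × 1.120638 = 493.97 W/m².
Daily total = Q̄ × 24.00 h × 3600 s/h = 493.97 × 24.00 × 3600 / 10⁶ = 42.68 MJ/m².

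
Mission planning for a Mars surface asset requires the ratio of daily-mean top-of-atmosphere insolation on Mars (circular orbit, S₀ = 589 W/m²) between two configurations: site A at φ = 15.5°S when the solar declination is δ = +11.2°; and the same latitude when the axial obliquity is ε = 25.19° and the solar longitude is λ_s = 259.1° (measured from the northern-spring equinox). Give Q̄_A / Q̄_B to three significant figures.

— Configuration A (φ=-15.5°):
cos H₀ = −tan(-15.5°) tan(+11.200°) = 0.0549, H₀ = 1.5159 rad.
Bracket: H₀ sin φ sin δ + cos φ cos δ sin H₀ = 1.5159×-0.26724×0.19423 + 0.96363×0.98096×0.99849 = -0.078684 + 0.943855 = 0.865171.
Q̄ = (S₀/π) × [bracket] = (589/π) × 0.865171 = 162.21 W/m².
— Configuration B (φ=-15.5°):
Solar declination: sin δ = sin ε · sin λ_s = sin 25.19° × sin 259.1° = -0.41794, so δ = -24.705°.
cos H₀ = −tan(-15.5°) tan(-24.705°) = -0.1276, H₀ = 1.6987 rad.
Bracket: H₀ sin φ sin δ + cos φ cos δ sin H₀ = 1.6987×-0.26724×-0.41794 + 0.96363×0.90847×0.99183 = 0.189728 + 0.868277 = 1.058005.
Q̄ = (S₀/π) × [bracket] = (589/π) × 1.058005 = 198.36 W/m².
Ratio Q̄_A / Q̄_B = 162.21 / 198.36 = 0.8178.

Q̄_A / Q̄_B ≈ 0.818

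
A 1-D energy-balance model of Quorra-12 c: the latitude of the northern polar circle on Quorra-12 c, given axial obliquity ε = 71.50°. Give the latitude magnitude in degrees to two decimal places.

The polar circle is the lowest latitude that experiences at least one full rotation of continuous daylight at the northern-summer solstice; it lies at |ϕ| = 90° − ε = 90° − 71.50° = 18.50°.

18.50°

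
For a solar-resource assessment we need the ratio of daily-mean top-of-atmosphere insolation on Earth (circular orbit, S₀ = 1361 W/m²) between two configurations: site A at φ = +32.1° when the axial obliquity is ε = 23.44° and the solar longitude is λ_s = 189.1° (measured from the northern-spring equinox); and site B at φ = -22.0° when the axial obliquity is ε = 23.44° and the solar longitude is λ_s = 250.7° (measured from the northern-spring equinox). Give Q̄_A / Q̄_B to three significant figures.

— Configuration A (φ=+32.1°):
Solar declination: sin δ = sin ε · sin λ_s = sin 23.44° × sin 189.1° = -0.06291, so δ = -3.607°.
cos H₀ = −tan(+32.1°) tan(-3.607°) = 0.0395, H₀ = 1.5312 rad.
Bracket: H₀ sin φ sin δ + cos φ cos δ sin H₀ = 1.5312×0.53140×-0.06291 + 0.84712×0.99802×0.99922 = -0.051189 + 0.844783 = 0.793594.
Q̄ = (S₀/π) × [bracket] = (1361/π) × 0.793594 = 343.80 W/m².
— Configuration B (φ=-22.0°):
Solar declination: sin δ = sin ε · sin λ_s = sin 23.44° × sin 250.7° = -0.37543, so δ = -22.051°.
cos H₀ = −tan(-22.0°) tan(-22.051°) = -0.1637, H₀ = 1.7352 rad.
Bracket: H₀ sin φ sin δ + cos φ cos δ sin H₀ = 1.7352×-0.37461×-0.37543 + 0.92718×0.92685×0.98652 = 0.244038 + 0.847773 = 1.091811.
Q̄ = (S₀/π) × [bracket] = (1361/π) × 1.091811 = 472.99 W/m².
Ratio Q̄_A / Q̄_B = 343.80 / 472.99 = 0.7269.

Q̄_A / Q̄_B ≈ 0.727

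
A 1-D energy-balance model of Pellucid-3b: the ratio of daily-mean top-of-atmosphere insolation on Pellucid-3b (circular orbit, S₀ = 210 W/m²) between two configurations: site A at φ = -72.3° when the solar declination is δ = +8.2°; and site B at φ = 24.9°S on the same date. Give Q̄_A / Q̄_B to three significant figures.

Q̄_A / Q̄_B ≈ 0.147

— Configuration A (φ=-72.3°):
cos H₀ = −tan(-72.3°) tan(+8.200°) = 0.4515, H₀ = 1.1023 rad.
Bracket: H₀ sin φ sin δ + cos φ cos δ sin H₀ = 1.1023×-0.95266×0.14263 + 0.30403×0.98978×0.89225 = -0.149778 + 0.268498 = 0.118720.
Q̄ = (S₀/π) × [bracket] = (210/π) × 0.118720 = 7.9358 W/m².
— Configuration B (φ=-24.9°):
cos H₀ = −tan(-24.9°) tan(+8.200°) = 0.0669, H₀ = 1.5039 rad.
Bracket: H₀ sin φ sin δ + cos φ cos δ sin H₀ = 1.5039×-0.42104×0.14263 + 0.90704×0.98978×0.99776 = -0.090314 + 0.895759 = 0.805445.
Q̄ = (S₀/π) × [bracket] = (210/π) × 0.805445 = 53.840 W/m².
Ratio Q̄_A / Q̄_B = 7.9358 / 53.840 = 0.1474.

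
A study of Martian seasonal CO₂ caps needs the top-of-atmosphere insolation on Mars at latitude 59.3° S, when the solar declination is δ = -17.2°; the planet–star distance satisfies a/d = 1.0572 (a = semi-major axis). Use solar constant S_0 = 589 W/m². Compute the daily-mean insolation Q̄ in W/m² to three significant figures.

cos h₀ = −tan(-59.3°) tan(-17.200°) = -0.5213, h₀ = 2.1192 rad.
Bracket: h₀ sin ϕ sin δ + cos ϕ cos δ sin h₀ = 2.1192×-0.85985×-0.29571 + 0.51054×0.95528×0.85335 = 0.538841 + 0.416186 = 0.955027.
Inverse-square distance factor (a/d)² = 1.0572² = 1.117672.
Q̄ = (S_0/π) × 1.117672 × [bracket] = (589/π) × 1.117672 × 0.955027 = 200.1 W/m².

Q̄ ≈ 200 W/m²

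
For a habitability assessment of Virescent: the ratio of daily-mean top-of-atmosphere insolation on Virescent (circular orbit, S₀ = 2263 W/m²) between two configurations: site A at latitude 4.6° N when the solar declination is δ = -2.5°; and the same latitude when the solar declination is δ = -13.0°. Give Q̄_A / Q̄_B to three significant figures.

— Configuration A (φ=+4.6°):
cos H₀ = −tan(+4.6°) tan(-2.500°) = 0.0035, H₀ = 1.5673 rad.
Bracket: H₀ sin φ sin δ + cos φ cos δ sin H₀ = 1.5673×0.08020×-0.04362 + 0.99678×0.99905×0.99999 = -0.005483 + 0.995823 = 0.990340.
Q̄ = (S₀/π) × [bracket] = (2263/π) × 0.990340 = 713.38 W/m².
— Configuration B (φ=+4.6°):
cos H₀ = −tan(+4.6°) tan(-13.000°) = 0.0186, H₀ = 1.5522 rad.
Bracket: H₀ sin φ sin δ + cos φ cos δ sin H₀ = 1.5522×0.08020×-0.22495 + 0.99678×0.97437×0.99983 = -0.028003 + 0.971067 = 0.943064.
Q̄ = (S₀/π) × [bracket] = (2263/π) × 0.943064 = 679.32 W/m².
Ratio Q̄_A / Q̄_B = 713.38 / 679.32 = 1.050.

Q̄_A / Q̄_B ≈ 1.05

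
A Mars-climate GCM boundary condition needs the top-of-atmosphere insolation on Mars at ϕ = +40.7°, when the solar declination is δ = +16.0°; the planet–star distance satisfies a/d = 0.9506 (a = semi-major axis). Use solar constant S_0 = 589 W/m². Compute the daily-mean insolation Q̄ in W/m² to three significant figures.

Q̄ ≈ 175 W/m²

cos h₀ = −tan(+40.7°) tan(+16.000°) = -0.2466, h₀ = 1.8200 rad.
Bracket: h₀ sin ϕ sin δ + cos ϕ cos δ sin h₀ = 1.8200×0.65210×0.27564 + 0.75813×0.96126×0.96911 = 0.327136 + 0.706249 = 1.033385.
Inverse-square distance factor (a/d)² = 0.9506² = 0.903640.
Q̄ = (S_0/π) × 0.903640 × [bracket] = (589/π) × 0.903640 × 1.033385 = 175.1 W/m².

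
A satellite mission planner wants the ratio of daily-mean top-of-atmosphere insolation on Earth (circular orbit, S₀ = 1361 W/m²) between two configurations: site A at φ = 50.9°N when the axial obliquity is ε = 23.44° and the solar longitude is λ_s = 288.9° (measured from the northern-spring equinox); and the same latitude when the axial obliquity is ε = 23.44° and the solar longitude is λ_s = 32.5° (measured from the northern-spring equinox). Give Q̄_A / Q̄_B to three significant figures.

Q̄_A / Q̄_B ≈ 0.223

— Configuration A (φ=+50.9°):
Solar declination: sin δ = sin ε · sin λ_s = sin 23.44° × sin 288.9° = -0.37634, so δ = -22.107°.
cos H₀ = −tan(+50.9°) tan(-22.107°) = 0.4998, H₀ = 1.0474 rad.
Bracket: H₀ sin φ sin δ + cos φ cos δ sin H₀ = 1.0474×0.77605×-0.37634 + 0.63068×0.92648×0.86612 = -0.305902 + 0.506085 = 0.200183.
Q̄ = (S₀/π) × [bracket] = (1361/π) × 0.200183 = 86.723 W/m².
— Configuration B (φ=+50.9°):
Solar declination: sin δ = sin ε · sin λ_s = sin 23.44° × sin 32.5° = 0.21373, so δ = +12.341°.
cos H₀ = −tan(+50.9°) tan(+12.341°) = -0.2692, H₀ = 1.8434 rad.
Bracket: H₀ sin φ sin δ + cos φ cos δ sin H₀ = 1.8434×0.77605×0.21373 + 0.63068×0.97689×0.96308 = 0.305756 + 0.593358 = 0.899114.
Q̄ = (S₀/π) × [bracket] = (1361/π) × 0.899114 = 389.51 W/m².
Ratio Q̄_A / Q̄_B = 86.723 / 389.51 = 0.2226.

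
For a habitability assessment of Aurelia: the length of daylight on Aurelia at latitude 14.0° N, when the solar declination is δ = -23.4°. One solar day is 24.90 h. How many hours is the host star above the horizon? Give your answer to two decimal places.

11.59 h

cos H₀ = −tan φ · tan δ = −tan(+14.0°) × tan(-23.400°) = 0.1079, so H₀ = 1.4627 rad = 83.81°.
Daylight = 2H₀/(2π) × 24.90 h = (1.4627/π) × 24.90 = 11.59 h.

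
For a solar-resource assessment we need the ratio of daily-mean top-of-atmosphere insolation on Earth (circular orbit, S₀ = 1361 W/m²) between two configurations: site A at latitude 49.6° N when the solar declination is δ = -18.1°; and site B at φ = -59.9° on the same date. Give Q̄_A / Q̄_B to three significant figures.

Q̄_A / Q̄_B ≈ 0.297

— Configuration A (φ=+49.6°):
cos H₀ = −tan(+49.6°) tan(-18.100°) = 0.3840, H₀ = 1.1766 rad.
Bracket: H₀ sin φ sin δ + cos φ cos δ sin H₀ = 1.1766×0.76154×-0.31068 + 0.64812×0.95052×0.92331 = -0.278378 + 0.568806 = 0.290428.
Q̄ = (S₀/π) × [bracket] = (1361/π) × 0.290428 = 125.82 W/m².
— Configuration B (φ=-59.9°):
cos H₀ = −tan(-59.9°) tan(-18.100°) = -0.5638, H₀ = 2.1698 rad.
Bracket: H₀ sin φ sin δ + cos φ cos δ sin H₀ = 2.1698×-0.86515×-0.31068 + 0.50151×0.95052×0.82588 = 0.583209 + 0.393693 = 0.976902.
Q̄ = (S₀/π) × [bracket] = (1361/π) × 0.976902 = 423.21 W/m².
Ratio Q̄_A / Q̄_B = 125.82 / 423.21 = 0.2973.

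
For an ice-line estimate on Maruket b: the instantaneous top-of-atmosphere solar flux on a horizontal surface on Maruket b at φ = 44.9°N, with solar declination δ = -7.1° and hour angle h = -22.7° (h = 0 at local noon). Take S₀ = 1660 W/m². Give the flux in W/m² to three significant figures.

cos θ_z = sin φ sin δ + cos φ cos δ cos h = -0.087247 + 0.648460 = 0.561213.
Flux = S₀ · cos θ_z = 1660 × 0.561213 = 931.6 W/m².

932 W/m²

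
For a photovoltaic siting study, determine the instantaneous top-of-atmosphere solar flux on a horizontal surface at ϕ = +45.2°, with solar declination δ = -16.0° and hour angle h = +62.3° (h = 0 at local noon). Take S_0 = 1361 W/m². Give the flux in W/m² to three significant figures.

162 W/m²

cos θ_z = sin ϕ sin δ + cos ϕ cos δ cos h = -0.195584 + 0.314855 = 0.119271.
Flux = S_0 · cos θ_z = 1361 × 0.119271 = 162.3 W/m².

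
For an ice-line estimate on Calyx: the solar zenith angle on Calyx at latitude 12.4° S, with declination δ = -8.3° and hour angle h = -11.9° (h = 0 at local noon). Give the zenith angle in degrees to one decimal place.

cos θ_z = sin ϕ sin δ + cos ϕ cos δ cos h = 0.030998 + 0.945673 = 0.976671.
θ_z = arccos(0.976671) = 12.4°.

θ_z = 12.4°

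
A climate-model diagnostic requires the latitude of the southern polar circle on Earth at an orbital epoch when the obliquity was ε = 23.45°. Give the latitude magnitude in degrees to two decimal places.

66.55°

The polar circle is the lowest latitude that experiences at least one full rotation of continuous darkness at the northern-summer solstice; it lies at |ϕ| = 90° − ε = 90° − 23.45° = 66.55°.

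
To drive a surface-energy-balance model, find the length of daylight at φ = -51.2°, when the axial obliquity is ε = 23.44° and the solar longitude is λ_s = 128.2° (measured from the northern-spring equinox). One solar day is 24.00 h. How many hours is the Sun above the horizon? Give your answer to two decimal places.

8.78 h

Solar declination: sin δ = sin ε · sin λ_s = sin 23.44° × sin 128.2° = 0.31260, so δ = +18.216°.
cos H₀ = −tan φ · tan δ = −tan(-51.2°) × tan(+18.216°) = 0.4093, so H₀ = 1.1491 rad = 65.84°.
Daylight = 2H₀/(2π) × 24.00 h = (1.1491/π) × 24.00 = 8.78 h.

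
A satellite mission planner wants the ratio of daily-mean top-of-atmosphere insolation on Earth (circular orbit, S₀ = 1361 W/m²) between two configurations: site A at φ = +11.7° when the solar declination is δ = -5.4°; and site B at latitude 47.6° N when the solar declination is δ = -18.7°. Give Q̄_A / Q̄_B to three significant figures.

— Configuration A (φ=+11.7°):
cos H₀ = −tan(+11.7°) tan(-5.400°) = 0.0196, H₀ = 1.5512 rad.
Bracket: H₀ sin φ sin δ + cos φ cos δ sin H₀ = 1.5512×0.20279×-0.09411 + 0.97922×0.99556×0.99981 = -0.029604 + 0.974687 = 0.945083.
Q̄ = (S₀/π) × [bracket] = (1361/π) × 0.945083 = 409.43 W/m².
— Configuration B (φ=+47.6°):
cos H₀ = −tan(+47.6°) tan(-18.700°) = 0.3707, H₀ = 1.1911 rad.
Bracket: H₀ sin φ sin δ + cos φ cos δ sin H₀ = 1.1911×0.73846×-0.32061 + 0.67430×0.94721×0.92876 = -0.282002 + 0.593202 = 0.311200.
Q̄ = (S₀/π) × [bracket] = (1361/π) × 0.311200 = 134.82 W/m².
Ratio Q̄_A / Q̄_B = 409.43 / 134.82 = 3.037.

Q̄_A / Q̄_B ≈ 3.04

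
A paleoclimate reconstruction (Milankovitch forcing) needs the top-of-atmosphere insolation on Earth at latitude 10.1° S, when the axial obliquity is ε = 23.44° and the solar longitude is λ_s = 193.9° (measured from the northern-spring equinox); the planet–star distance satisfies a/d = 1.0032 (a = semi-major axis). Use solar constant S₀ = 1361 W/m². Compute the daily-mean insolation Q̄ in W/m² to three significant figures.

Solar declination: sin δ = sin ε · sin λ_s = sin 23.44° × sin 193.9° = -0.09556, so δ = -5.484°.
cos H₀ = −tan(-10.1°) tan(-5.484°) = -0.0171, H₀ = 1.5879 rad.
Bracket: H₀ sin φ sin δ + cos φ cos δ sin H₀ = 1.5879×-0.17537×-0.09556 + 0.98450×0.99542×0.99985 = 0.026611 + 0.979844 = 1.006455.
Inverse-square distance factor (a/d)² = 1.0032² = 1.006410.
Q̄ = (S₀/π) × 1.006410 × [bracket] = (1361/π) × 1.006410 × 1.006455 = 438.8 W/m².

Q̄ ≈ 439 W/m²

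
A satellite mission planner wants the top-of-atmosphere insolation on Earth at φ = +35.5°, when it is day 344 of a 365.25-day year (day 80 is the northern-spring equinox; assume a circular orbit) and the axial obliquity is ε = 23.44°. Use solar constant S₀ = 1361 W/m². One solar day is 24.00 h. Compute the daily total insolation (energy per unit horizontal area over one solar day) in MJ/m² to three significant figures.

16.0 MJ/m²

Solar longitude: λ_s = 360° × (344 − 80)/365.25 = 260.205°.
sin δ = sin 23.44° × sin 260.205° = -0.39199, so δ = -23.078°.
cos H₀ = −tan(+35.5°) tan(-23.078°) = 0.3039, H₀ = 1.2620 rad.
Bracket: H₀ sin φ sin δ + cos φ cos δ sin H₀ = 1.2620×0.58070×-0.39199 + 0.81412×0.91997×0.95270 = -0.287267 + 0.713540 = 0.426273.
Q̄ = (S₀/π) × [bracket] = (1361/π) × 0.426273 = 184.67 W/m².
Daily total = Q̄ × 24.00 h × 3600 s/h = 184.67 × 24.00 × 3600 / 10⁶ = 15.96 MJ/m².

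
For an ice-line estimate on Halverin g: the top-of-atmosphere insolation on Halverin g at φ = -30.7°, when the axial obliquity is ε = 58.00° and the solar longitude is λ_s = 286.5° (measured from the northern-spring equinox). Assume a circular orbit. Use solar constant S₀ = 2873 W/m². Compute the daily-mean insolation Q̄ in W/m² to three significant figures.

Solar declination: sin δ = sin ε · sin λ_s = sin 58.00° × sin 286.5° = -0.81313, so δ = -54.402°.
cos H₀ = −tan(-30.7°) tan(-54.402°) = -0.8294, H₀ = 2.5489 rad.
Bracket: H₀ sin φ sin δ + cos φ cos δ sin H₀ = 2.5489×-0.51054×-0.81313 + 0.85985×0.58209×0.55862 = 1.058139 + 0.279595 = 1.337734.
Q̄ = (S₀/π) × [bracket] = (2873/π) × 1.337734 = 1223 W/m².

Q̄ ≈ 1.22e+03 W/m²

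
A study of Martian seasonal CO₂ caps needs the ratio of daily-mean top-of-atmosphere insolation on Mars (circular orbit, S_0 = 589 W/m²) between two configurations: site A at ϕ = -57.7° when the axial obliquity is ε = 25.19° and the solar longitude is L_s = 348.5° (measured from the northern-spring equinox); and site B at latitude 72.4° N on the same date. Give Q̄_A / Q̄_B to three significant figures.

Q̄_A / Q̄_B ≈ 3.51

— Configuration A (ϕ=-57.7°):
Solar declination: sin δ = sin ε · sin L_s = sin 25.19° × sin 348.5° = -0.08486, so δ = -4.868°.
cos h₀ = −tan(-57.7°) tan(-4.868°) = -0.1347, h₀ = 1.7059 rad.
Bracket: h₀ sin ϕ sin δ + cos ϕ cos δ sin h₀ = 1.7059×-0.84526×-0.08486 + 0.53435×0.99639×0.99088 = 0.122362 + 0.527565 = 0.649927.
Q̄ = (S_0/π) × [bracket] = (589/π) × 0.649927 = 121.85 W/m².
— Configuration B (ϕ=+72.4°):
cos h₀ = −tan(+72.4°) tan(-4.868°) = 0.2685, h₀ = 1.2990 rad.
Bracket: h₀ sin ϕ sin δ + cos ϕ cos δ sin h₀ = 1.2990×0.95319×-0.08486 + 0.30237×0.99639×0.96329 = -0.105073 + 0.290219 = 0.185146.
Q̄ = (S_0/π) × [bracket] = (589/π) × 0.185146 = 34.712 W/m².
Ratio Q̄_A / Q̄_B = 121.85 / 34.712 = 3.510.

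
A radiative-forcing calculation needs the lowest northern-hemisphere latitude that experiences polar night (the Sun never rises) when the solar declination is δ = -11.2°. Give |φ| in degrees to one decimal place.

Polar night requires cos H₀ = −tan φ tan δ ≥ 1, i.e. tan φ tan δ ≤ −1.
The boundary is |tan φ| · |tan δ| = 1, so |φ| = 90° − |δ| = 90° − 11.2° = 78.8° in the northern hemisphere.

|φ| = 78.8°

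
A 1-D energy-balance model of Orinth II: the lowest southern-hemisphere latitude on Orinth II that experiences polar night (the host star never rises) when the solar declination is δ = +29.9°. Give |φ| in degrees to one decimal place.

Polar night requires cos H₀ = −tan φ tan δ ≥ 1, i.e. tan φ tan δ ≤ −1.
The boundary is |tan φ| · |tan δ| = 1, so |φ| = 90° − |δ| = 90° − 29.9° = 60.1° in the southern hemisphere.

|φ| = 60.1°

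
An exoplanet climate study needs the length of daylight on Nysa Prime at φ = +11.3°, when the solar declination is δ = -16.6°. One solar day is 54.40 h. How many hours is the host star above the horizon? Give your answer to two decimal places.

26.17 h

cos H₀ = −tan φ · tan δ = −tan(+11.3°) × tan(-16.600°) = 0.0596, so H₀ = 1.5112 rad = 86.58°.
Daylight = 2H₀/(2π) × 54.40 h = (1.5112/π) × 54.40 = 26.17 h.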